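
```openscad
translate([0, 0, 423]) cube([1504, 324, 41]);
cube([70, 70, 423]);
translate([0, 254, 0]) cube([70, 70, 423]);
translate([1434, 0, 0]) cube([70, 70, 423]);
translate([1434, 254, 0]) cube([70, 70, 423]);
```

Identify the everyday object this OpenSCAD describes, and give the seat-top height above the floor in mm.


A bench. The seat-top height is 464 mm.

A long slab on four corner posts — a bench. The slab sits at z = 423 with thickness 41, so the top is 423 + 41 = 464 mm.


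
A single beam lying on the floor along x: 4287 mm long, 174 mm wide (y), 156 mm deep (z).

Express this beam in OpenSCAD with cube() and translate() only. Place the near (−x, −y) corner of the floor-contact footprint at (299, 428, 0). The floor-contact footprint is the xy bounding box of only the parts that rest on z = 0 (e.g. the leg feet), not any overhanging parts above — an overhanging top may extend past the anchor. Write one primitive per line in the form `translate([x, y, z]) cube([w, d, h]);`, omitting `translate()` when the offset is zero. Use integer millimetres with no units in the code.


translate([299, 428, 0]) cube([4287, 174, 156]);


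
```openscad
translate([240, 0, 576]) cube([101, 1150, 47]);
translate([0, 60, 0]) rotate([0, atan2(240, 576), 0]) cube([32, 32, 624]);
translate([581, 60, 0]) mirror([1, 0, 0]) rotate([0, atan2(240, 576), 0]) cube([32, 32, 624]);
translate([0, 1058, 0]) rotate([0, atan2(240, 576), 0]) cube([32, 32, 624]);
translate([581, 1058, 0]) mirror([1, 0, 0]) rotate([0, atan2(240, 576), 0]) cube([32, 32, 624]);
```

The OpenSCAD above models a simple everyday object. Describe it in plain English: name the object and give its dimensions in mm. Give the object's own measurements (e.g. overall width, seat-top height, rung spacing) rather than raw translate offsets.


A sawhorse. A 101×1150×47 mm beam (x, y, z) sits on two A-frame leg pairs. Each pair is two raked legs of 32×32 mm section (32 mm along y) splaying symmetrically in x. Each leg rises 576 mm vertically over 240 mm of horizontal reach and is 624 mm long along its own axis. Every leg's outer bottom edge rests on the floor and its outer top edge meets a bottom edge of the beam — the left legs (tilting toward +x) meet the beam's −x bottom edge, the right legs (their mirror images, tilting toward −x) meet its +x bottom edge — so the leg tops tuck under the beam, the beam's underside is 576 mm above the floor, and the feet are 581 mm apart outside-to-outside with the beam centred between them. The two leg pairs are set in 60 mm from either end of the beam.


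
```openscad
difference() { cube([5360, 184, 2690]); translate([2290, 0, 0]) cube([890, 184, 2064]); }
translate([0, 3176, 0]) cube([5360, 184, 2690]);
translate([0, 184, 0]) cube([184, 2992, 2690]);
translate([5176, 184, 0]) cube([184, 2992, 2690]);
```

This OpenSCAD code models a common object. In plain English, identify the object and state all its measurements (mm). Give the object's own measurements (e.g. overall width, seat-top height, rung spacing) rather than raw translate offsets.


A single room: four walls, each 2690 mm tall and 184 mm thick, enclosing an outside footprint 5360×3360 mm (x × y), no floor or roof. The front and back walls (−y and +y sides) run the full x-width; the side walls fit between their inner faces. A door opening 890 mm wide and 2064 mm tall is cut through the front wall from the floor up, its −x edge 2290 mm from the wall's −x end.


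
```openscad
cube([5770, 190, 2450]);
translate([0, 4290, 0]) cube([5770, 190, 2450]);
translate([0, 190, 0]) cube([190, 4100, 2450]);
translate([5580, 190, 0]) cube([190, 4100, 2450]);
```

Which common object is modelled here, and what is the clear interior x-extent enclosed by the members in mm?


A house (or room) frame. The interior width is 5390 mm.

Four 2450 mm walls enclosing a rectangle with no floor or roof — a room or house frame. Outside width is 5770 mm and wall thickness is 190 mm, so the interior width is 5770 − 2 × 190 = 5390 mm.


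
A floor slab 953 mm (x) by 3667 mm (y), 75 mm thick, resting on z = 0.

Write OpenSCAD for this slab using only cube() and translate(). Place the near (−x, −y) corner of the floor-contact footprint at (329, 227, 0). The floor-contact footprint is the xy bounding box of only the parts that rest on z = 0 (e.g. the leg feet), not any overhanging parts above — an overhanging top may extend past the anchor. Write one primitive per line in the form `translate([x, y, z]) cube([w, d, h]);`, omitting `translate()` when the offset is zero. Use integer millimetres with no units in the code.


translate([329, 227, 0]) cube([953, 3667, 75]);


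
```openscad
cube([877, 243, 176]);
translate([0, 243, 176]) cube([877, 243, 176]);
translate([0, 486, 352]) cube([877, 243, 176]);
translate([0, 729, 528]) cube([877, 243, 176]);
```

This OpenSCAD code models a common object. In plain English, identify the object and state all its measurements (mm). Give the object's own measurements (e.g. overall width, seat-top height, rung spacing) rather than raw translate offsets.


A straight staircase of 4 solid steps. Each step is 877 mm wide (x), 243 mm deep (y, the going) and 176 mm tall (the rise). The first step rests on the floor; each subsequent step sits one going further in +y and one rise higher in +z, directly behind and above the previous step with no overlap.


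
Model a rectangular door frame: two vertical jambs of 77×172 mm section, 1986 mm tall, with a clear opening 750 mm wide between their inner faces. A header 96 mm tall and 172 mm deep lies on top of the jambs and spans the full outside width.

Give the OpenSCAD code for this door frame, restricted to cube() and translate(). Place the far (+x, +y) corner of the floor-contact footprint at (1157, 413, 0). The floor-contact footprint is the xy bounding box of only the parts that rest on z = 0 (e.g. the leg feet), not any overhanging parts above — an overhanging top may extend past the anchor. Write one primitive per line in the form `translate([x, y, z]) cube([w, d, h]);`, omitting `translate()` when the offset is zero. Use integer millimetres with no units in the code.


translate([253, 241, 0]) cube([77, 172, 1986]);
translate([1080, 241, 0]) cube([77, 172, 1986]);
translate([253, 241, 1986]) cube([904, 172, 96]);


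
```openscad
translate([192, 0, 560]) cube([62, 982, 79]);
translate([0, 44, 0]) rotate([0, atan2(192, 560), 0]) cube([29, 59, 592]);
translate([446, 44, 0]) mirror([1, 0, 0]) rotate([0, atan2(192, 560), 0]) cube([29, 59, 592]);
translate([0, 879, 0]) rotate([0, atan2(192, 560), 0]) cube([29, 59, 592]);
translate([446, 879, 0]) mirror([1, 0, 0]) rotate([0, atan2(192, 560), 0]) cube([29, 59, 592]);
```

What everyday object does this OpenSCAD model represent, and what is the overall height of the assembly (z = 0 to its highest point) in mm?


A sawhorse. The overall height is 639 mm.

A beam across two mirrored pairs of raked legs — a sawhorse. The beam's underside is at z = 560 (matching the legs' vertical rise in atan2(192, 560)) and the beam is 79 mm tall, so its top is at 560 + 79 = 639 mm. The raked legs top out at the beam's underside, so that is the highest point.


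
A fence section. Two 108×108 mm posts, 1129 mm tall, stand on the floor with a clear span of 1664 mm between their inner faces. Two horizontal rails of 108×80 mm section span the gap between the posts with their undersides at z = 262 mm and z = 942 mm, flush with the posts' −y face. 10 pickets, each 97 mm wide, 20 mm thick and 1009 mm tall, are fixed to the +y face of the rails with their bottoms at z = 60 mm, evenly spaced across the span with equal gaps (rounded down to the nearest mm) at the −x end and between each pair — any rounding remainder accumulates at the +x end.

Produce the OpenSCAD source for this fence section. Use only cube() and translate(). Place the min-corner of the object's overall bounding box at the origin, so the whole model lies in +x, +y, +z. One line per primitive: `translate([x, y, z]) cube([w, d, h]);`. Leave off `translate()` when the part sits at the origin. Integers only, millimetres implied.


cube([108, 108, 1129]);
translate([1772, 0, 0]) cube([108, 108, 1129]);
translate([108, 0, 262]) cube([1664, 108, 80]);
translate([108, 0, 942]) cube([1664, 108, 80]);
translate([171, 108, 60]) cube([97, 20, 1009]);
translate([331, 108, 60]) cube([97, 20, 1009]);
translate([491, 108, 60]) cube([97, 20, 1009]);
translate([651, 108, 60]) cube([97, 20, 1009]);
translate([811, 108, 60]) cube([97, 20, 1009]);
translate([971, 108, 60]) cube([97, 20, 1009]);
translate([1131, 108, 60]) cube([97, 20, 1009]);
translate([1291, 108, 60]) cube([97, 20, 1009]);
translate([1451, 108, 60]) cube([97, 20, 1009]);
translate([1611, 108, 60]) cube([97, 20, 1009]);


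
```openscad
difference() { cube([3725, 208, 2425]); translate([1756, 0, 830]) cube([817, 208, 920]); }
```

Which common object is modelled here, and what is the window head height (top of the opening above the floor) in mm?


A wall with a window opening. The window head height is 1750 mm.

A wall with a rectangular opening subtracted — a window. Sill at z = 830, opening 920 mm tall, so the head is at 830 + 920 = 1750 mm.


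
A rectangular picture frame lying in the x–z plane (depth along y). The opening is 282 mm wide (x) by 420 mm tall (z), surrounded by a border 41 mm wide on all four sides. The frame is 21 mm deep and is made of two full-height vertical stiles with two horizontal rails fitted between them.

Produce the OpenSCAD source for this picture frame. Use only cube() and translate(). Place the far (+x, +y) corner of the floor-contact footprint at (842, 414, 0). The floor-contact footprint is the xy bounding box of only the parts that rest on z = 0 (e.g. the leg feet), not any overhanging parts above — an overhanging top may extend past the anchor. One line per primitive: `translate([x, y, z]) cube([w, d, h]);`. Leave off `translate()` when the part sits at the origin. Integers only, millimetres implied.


translate([478, 393, 0]) cube([41, 21, 502]);
translate([801, 393, 0]) cube([41, 21, 502]);
translate([519, 393, 0]) cube([282, 21, 41]);
translate([519, 393, 461]) cube([282, 21, 41]);


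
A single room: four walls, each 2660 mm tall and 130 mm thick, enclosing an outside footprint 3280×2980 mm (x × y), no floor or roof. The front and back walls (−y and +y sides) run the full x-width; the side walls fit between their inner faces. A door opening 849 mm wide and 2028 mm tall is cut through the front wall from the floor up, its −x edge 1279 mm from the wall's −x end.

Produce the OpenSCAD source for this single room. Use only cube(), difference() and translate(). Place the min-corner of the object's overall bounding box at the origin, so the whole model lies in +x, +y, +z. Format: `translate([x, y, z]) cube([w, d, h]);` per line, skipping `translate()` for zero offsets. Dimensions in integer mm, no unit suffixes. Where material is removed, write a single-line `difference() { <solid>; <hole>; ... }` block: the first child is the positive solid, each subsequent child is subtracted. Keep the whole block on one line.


difference() { cube([3280, 130, 2660]); translate([1279, 0, 0]) cube([849, 130, 2028]); }
translate([0, 2850, 0]) cube([3280, 130, 2660]);
translate([0, 130, 0]) cube([130, 2720, 2660]);
translate([3150, 130, 0]) cube([130, 2720, 2660]);


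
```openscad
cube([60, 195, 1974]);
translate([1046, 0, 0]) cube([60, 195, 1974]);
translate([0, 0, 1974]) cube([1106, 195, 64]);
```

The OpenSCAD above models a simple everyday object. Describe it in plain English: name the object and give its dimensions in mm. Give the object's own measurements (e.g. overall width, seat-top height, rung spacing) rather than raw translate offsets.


A door frame. The clear opening is 986 mm wide and 1974 mm high. Two 60 mm wide jambs, 195 mm deep, stand either side of the opening from the floor to the top of the opening. A 64 mm thick head sits across the top of both jambs, spanning the full outside width of the frame.


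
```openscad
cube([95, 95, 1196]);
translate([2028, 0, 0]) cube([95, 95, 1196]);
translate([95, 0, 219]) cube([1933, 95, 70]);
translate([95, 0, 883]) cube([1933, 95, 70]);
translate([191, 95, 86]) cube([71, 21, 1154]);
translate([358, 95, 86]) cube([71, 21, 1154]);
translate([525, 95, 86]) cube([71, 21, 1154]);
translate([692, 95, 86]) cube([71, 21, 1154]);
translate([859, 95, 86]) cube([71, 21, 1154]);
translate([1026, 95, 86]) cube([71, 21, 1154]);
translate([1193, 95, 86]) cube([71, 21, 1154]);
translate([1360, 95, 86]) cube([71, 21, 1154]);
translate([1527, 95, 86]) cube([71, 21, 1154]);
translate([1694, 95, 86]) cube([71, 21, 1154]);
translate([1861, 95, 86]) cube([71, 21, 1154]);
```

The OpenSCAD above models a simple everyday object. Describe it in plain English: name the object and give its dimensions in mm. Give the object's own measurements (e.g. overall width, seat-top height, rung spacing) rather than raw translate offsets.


A fence section. Two 95×95 mm posts, 1196 mm tall, stand on the floor with a clear span of 1933 mm between their inner faces. Two horizontal rails of 95×70 mm section span the gap between the posts with their undersides at z = 219 mm and z = 883 mm, flush with the posts' −y face. 11 pickets, each 71 mm wide, 21 mm thick and 1154 mm tall, are fixed to the +y face of the rails with their bottoms at z = 86 mm, spaced across the span with a 96 mm gap after the −x post and between neighbouring pickets and before the +x post.


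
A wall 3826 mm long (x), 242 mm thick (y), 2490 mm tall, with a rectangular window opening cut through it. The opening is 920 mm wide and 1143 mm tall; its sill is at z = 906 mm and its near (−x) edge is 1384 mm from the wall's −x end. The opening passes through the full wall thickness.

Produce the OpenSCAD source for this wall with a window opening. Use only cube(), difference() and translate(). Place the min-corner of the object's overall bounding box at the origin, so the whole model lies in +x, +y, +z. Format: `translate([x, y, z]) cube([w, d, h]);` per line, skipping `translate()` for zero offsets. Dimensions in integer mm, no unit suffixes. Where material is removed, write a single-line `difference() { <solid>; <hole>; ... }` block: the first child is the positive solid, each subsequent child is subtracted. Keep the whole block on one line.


difference() { cube([3826, 242, 2490]); translate([1384, 0, 906]) cube([920, 242, 1143]); }


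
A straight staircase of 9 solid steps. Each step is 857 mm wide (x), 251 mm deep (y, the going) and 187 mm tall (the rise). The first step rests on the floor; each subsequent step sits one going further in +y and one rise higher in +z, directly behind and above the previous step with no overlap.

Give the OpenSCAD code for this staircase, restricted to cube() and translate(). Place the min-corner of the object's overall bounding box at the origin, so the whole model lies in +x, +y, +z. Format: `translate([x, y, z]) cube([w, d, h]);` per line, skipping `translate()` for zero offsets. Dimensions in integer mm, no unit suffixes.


cube([857, 251, 187]);
translate([0, 251, 187]) cube([857, 251, 187]);
translate([0, 502, 374]) cube([857, 251, 187]);
translate([0, 753, 561]) cube([857, 251, 187]);
translate([0, 1004, 748]) cube([857, 251, 187]);
translate([0, 1255, 935]) cube([857, 251, 187]);
translate([0, 1506, 1122]) cube([857, 251, 187]);
translate([0, 1757, 1309]) cube([857, 251, 187]);
translate([0, 2008, 1496]) cube([857, 251, 187]);


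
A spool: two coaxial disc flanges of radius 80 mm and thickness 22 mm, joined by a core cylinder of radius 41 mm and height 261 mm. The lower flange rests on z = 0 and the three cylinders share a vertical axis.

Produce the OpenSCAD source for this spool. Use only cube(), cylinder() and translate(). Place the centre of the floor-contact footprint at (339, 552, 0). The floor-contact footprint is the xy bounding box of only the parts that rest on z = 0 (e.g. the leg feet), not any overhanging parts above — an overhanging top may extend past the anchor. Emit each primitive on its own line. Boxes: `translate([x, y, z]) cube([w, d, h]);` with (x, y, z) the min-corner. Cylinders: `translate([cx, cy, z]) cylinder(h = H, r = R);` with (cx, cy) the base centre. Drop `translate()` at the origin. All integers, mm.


translate([339, 552, 0]) cylinder(h = 22, r = 80);
translate([339, 552, 22]) cylinder(h = 261, r = 41);
translate([339, 552, 283]) cylinder(h = 22, r = 80);


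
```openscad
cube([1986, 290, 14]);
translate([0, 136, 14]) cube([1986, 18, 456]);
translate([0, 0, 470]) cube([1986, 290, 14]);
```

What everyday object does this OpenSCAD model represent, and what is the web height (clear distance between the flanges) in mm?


An I-beam. The web height is 456 mm.

Two wide flanges with a thin centred web — an I-beam. Overall 484 mm minus two 14 mm flanges gives a web of 484 − 2·14 = 456 mm.


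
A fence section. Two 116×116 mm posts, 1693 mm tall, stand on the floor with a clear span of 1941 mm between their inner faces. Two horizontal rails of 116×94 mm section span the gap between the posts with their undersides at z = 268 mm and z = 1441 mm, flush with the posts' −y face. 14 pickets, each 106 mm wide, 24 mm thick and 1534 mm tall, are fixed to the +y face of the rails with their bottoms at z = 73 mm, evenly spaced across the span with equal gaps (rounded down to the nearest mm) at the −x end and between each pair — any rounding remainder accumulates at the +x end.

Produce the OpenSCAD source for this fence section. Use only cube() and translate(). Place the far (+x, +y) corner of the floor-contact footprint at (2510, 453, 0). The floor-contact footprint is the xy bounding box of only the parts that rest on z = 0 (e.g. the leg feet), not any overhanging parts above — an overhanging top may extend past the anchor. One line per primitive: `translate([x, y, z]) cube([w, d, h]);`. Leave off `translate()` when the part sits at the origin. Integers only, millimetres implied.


translate([337, 337, 0]) cube([116, 116, 1693]);
translate([2394, 337, 0]) cube([116, 116, 1693]);
translate([453, 337, 268]) cube([1941, 116, 94]);
translate([453, 337, 1441]) cube([1941, 116, 94]);
translate([483, 453, 73]) cube([106, 24, 1534]);
translate([619, 453, 73]) cube([106, 24, 1534]);
translate([755, 453, 73]) cube([106, 24, 1534]);
translate([891, 453, 73]) cube([106, 24, 1534]);
translate([1027, 453, 73]) cube([106, 24, 1534]);
translate([1163, 453, 73]) cube([106, 24, 1534]);
translate([1299, 453, 73]) cube([106, 24, 1534]);
translate([1435, 453, 73]) cube([106, 24, 1534]);
translate([1571, 453, 73]) cube([106, 24, 1534]);
translate([1707, 453, 73]) cube([106, 24, 1534]);
translate([1843, 453, 73]) cube([106, 24, 1534]);
translate([1979, 453, 73]) cube([106, 24, 1534]);
translate([2115, 453, 73]) cube([106, 24, 1534]);
translate([2251, 453, 73]) cube([106, 24, 1534]);


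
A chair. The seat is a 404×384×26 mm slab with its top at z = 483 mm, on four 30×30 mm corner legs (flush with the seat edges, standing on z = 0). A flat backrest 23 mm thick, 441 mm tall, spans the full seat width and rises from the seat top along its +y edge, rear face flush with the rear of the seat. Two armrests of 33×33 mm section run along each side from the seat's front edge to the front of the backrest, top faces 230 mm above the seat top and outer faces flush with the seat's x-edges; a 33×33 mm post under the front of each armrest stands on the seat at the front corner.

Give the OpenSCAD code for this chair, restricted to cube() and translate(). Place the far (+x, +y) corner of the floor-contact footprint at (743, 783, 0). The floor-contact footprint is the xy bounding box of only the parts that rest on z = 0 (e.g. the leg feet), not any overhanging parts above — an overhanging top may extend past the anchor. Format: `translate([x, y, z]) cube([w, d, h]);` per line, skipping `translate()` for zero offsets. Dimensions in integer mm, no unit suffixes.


translate([339, 399, 457]) cube([404, 384, 26]);
translate([339, 399, 0]) cube([30, 30, 457]);
translate([713, 399, 0]) cube([30, 30, 457]);
translate([339, 753, 0]) cube([30, 30, 457]);
translate([713, 753, 0]) cube([30, 30, 457]);
translate([339, 760, 483]) cube([404, 23, 441]);
translate([339, 399, 680]) cube([33, 361, 33]);
translate([710, 399, 680]) cube([33, 361, 33]);
translate([339, 399, 483]) cube([33, 33, 197]);
translate([710, 399, 483]) cube([33, 33, 197]);


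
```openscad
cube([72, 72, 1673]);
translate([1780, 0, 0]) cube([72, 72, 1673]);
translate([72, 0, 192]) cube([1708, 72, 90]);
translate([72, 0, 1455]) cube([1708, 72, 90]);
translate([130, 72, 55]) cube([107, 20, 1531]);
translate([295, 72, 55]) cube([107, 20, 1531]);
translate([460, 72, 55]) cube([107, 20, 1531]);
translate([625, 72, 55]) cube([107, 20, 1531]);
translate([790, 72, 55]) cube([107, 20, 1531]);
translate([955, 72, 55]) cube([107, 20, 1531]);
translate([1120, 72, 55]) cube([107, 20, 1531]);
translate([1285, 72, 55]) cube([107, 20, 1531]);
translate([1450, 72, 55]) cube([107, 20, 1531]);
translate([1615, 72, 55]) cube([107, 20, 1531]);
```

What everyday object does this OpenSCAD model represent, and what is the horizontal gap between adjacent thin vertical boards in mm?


A fence section. The picket gap is 58 mm.

Two posts, two rails, 10 pickets — a fence section. Span 1708 mm holds 10 pickets of 107 mm with 11 equal gaps: ⌊(1708 − 10·107) / 11⌋ = 58 mm.


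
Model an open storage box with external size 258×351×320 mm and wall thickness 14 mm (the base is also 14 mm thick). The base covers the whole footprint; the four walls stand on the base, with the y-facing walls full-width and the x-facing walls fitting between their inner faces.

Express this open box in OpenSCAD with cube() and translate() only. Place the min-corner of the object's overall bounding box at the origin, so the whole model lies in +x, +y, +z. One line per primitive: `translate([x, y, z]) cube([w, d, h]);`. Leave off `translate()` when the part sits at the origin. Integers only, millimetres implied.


cube([258, 351, 14]);
translate([0, 0, 14]) cube([258, 14, 306]);
translate([0, 337, 14]) cube([258, 14, 306]);
translate([0, 14, 14]) cube([14, 323, 306]);
translate([244, 14, 14]) cube([14, 323, 306]);


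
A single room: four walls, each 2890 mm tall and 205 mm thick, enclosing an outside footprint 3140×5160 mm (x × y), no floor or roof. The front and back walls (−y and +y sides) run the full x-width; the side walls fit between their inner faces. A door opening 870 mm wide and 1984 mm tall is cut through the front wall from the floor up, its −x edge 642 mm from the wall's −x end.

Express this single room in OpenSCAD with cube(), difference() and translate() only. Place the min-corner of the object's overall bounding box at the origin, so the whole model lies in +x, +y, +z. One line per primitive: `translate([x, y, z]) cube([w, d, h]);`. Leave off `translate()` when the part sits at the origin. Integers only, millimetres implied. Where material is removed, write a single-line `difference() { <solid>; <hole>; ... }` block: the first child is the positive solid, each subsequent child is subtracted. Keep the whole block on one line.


difference() { cube([3140, 205, 2890]); translate([642, 0, 0]) cube([870, 205, 1984]); }
translate([0, 4955, 0]) cube([3140, 205, 2890]);
translate([0, 205, 0]) cube([205, 4750, 2890]);
translate([2935, 205, 0]) cube([205, 4750, 2890]);


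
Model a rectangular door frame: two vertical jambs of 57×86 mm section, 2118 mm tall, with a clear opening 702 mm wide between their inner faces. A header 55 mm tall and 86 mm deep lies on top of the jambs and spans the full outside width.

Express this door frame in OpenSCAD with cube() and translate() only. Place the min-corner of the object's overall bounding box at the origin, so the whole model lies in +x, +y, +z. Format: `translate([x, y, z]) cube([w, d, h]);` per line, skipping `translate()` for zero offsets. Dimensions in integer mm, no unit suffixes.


cube([57, 86, 2118]);
translate([759, 0, 0]) cube([57, 86, 2118]);
translate([0, 0, 2118]) cube([816, 86, 55]);


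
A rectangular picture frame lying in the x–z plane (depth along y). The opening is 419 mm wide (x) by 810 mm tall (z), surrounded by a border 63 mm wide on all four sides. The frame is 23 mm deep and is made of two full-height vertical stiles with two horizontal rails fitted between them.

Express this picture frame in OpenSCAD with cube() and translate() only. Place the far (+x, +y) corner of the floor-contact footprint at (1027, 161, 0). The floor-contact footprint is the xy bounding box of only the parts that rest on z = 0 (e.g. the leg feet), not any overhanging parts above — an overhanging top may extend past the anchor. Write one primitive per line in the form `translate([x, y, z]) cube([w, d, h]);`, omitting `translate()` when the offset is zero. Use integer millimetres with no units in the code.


translate([482, 138, 0]) cube([63, 23, 936]);
translate([964, 138, 0]) cube([63, 23, 936]);
translate([545, 138, 0]) cube([419, 23, 63]);
translate([545, 138, 873]) cube([419, 23, 63]);


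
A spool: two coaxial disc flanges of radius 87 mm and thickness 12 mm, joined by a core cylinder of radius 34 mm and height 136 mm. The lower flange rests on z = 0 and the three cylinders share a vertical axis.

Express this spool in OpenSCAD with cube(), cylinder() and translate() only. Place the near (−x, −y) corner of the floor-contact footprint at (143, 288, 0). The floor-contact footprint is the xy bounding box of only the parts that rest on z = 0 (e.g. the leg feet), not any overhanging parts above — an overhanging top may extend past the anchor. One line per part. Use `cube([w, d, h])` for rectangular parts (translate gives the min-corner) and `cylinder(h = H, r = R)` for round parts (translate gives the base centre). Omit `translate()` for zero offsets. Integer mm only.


translate([230, 375, 0]) cylinder(h = 12, r = 87);
translate([230, 375, 12]) cylinder(h = 136, r = 34);
translate([230, 375, 148]) cylinder(h = 12, r = 87);


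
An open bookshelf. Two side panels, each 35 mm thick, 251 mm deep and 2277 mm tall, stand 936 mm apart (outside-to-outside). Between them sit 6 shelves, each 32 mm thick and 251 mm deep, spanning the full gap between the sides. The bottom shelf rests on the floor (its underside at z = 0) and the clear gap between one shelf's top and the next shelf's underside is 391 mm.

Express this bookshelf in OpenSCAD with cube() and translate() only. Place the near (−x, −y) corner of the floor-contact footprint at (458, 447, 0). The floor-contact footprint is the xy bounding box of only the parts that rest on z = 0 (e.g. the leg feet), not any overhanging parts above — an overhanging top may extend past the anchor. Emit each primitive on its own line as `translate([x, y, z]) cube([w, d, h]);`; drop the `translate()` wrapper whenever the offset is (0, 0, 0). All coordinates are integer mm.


translate([458, 447, 0]) cube([35, 251, 2277]);
translate([1359, 447, 0]) cube([35, 251, 2277]);
translate([493, 447, 0]) cube([866, 251, 32]);
translate([493, 447, 423]) cube([866, 251, 32]);
translate([493, 447, 846]) cube([866, 251, 32]);
translate([493, 447, 1269]) cube([866, 251, 32]);
translate([493, 447, 1692]) cube([866, 251, 32]);
translate([493, 447, 2115]) cube([866, 251, 32]);


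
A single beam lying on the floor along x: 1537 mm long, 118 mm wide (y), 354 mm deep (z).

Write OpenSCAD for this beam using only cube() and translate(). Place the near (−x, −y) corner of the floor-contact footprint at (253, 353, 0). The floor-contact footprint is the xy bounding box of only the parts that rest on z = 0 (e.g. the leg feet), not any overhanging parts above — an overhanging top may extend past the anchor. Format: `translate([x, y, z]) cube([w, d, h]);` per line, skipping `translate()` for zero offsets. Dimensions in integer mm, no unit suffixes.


translate([253, 353, 0]) cube([1537, 118, 354]);


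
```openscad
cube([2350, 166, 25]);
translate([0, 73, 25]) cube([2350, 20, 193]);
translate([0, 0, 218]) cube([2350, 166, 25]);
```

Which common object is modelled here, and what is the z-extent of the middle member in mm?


An I-beam. The web height is 193 mm.

Two wide flanges with a thin centred web — an I-beam. Overall 243 mm minus two 25 mm flanges gives a web of 243 − 2·25 = 193 mm.


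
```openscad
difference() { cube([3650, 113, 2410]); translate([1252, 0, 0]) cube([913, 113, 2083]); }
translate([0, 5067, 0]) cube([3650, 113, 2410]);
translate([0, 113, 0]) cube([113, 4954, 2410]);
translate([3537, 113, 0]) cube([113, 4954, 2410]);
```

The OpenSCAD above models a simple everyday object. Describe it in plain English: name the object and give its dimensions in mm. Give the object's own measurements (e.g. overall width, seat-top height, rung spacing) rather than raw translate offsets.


A single room: four walls, each 2410 mm tall and 113 mm thick, enclosing an outside footprint 3650×5180 mm (x × y), no floor or roof. The front and back walls (−y and +y sides) run the full x-width; the side walls fit between their inner faces. A door opening 913 mm wide and 2083 mm tall is cut through the front wall from the floor up, its −x edge 1252 mm from the wall's −x end.


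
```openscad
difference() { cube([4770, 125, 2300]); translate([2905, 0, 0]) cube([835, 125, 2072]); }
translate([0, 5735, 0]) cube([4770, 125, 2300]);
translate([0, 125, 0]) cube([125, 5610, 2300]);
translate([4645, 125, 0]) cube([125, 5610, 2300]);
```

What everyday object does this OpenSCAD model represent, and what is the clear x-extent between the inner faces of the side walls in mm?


A single room. The interior width is 4520 mm.

Four walls enclosing a rectangle with a door in the front wall — a room. Outside width 4770 minus two 125 mm walls gives 4520 mm.


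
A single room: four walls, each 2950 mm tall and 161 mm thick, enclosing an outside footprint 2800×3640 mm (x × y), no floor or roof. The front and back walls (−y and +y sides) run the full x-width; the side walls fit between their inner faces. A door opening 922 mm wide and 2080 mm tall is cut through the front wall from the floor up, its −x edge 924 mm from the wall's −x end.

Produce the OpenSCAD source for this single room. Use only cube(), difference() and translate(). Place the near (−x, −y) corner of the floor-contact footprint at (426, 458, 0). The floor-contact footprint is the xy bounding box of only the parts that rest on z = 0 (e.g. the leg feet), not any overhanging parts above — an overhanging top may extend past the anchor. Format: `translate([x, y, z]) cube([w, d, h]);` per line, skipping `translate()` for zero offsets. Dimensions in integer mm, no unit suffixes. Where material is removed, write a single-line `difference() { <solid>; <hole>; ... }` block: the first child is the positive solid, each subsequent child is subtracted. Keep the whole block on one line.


difference() { translate([426, 458, 0]) cube([2800, 161, 2950]); translate([1350, 458, 0]) cube([922, 161, 2080]); }
translate([426, 3937, 0]) cube([2800, 161, 2950]);
translate([426, 619, 0]) cube([161, 3318, 2950]);
translate([3065, 619, 0]) cube([161, 3318, 2950]);


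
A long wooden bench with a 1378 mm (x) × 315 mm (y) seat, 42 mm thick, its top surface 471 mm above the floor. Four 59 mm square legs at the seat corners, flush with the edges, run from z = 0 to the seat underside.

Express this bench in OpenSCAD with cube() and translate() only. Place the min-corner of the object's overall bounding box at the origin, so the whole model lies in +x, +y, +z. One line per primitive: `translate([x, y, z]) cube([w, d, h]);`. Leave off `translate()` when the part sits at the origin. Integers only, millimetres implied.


translate([0, 0, 429]) cube([1378, 315, 42]);
cube([59, 59, 429]);
translate([0, 256, 0]) cube([59, 59, 429]);
translate([1319, 0, 0]) cube([59, 59, 429]);
translate([1319, 256, 0]) cube([59, 59, 429]);


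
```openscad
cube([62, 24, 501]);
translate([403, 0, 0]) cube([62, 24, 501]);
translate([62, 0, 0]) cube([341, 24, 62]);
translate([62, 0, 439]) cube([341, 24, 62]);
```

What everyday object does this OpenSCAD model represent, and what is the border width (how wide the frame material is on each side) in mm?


A picture frame. The border width is 62 mm.

Four thin pieces enclosing a rectangular opening — a picture frame. The two full-height stiles are 501 mm tall; the top rail sits at z = 439 and is 62 mm tall, so the border above the opening is 501 − 439 = 62 mm, matching the stile x-width.


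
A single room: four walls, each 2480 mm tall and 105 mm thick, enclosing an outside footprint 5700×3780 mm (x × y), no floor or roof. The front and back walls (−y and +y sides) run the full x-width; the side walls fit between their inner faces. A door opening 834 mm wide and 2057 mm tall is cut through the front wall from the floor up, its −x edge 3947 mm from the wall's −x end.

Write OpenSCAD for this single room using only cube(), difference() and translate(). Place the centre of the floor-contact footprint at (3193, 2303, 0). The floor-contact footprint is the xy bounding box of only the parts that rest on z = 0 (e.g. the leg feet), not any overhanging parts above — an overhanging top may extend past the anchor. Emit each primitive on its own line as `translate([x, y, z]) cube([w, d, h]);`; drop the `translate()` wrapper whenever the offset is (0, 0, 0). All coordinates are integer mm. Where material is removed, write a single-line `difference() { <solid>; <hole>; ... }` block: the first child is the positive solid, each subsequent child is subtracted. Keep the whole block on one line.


difference() { translate([343, 413, 0]) cube([5700, 105, 2480]); translate([4290, 413, 0]) cube([834, 105, 2057]); }
translate([343, 4088, 0]) cube([5700, 105, 2480]);
translate([343, 518, 0]) cube([105, 3570, 2480]);
translate([5938, 518, 0]) cube([105, 3570, 2480]);


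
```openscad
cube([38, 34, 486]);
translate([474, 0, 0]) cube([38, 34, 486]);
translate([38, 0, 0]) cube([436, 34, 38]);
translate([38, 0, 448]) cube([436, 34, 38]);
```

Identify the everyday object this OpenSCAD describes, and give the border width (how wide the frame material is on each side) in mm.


A picture frame. The border width is 38 mm.

Four thin pieces enclosing a rectangular opening — a picture frame. The two full-height stiles are 486 mm tall; the top rail sits at z = 448 and is 38 mm tall, so the border above the opening is 486 − 448 = 38 mm, matching the stile x-width.


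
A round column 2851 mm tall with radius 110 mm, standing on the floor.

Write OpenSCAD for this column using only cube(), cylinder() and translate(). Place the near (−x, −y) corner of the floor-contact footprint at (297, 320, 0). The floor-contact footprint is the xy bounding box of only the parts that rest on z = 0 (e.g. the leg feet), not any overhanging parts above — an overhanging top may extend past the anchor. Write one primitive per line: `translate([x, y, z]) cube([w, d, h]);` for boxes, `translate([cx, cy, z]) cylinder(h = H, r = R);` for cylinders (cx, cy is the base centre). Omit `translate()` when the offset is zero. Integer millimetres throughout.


translate([407, 430, 0]) cylinder(h = 2851, r = 110);


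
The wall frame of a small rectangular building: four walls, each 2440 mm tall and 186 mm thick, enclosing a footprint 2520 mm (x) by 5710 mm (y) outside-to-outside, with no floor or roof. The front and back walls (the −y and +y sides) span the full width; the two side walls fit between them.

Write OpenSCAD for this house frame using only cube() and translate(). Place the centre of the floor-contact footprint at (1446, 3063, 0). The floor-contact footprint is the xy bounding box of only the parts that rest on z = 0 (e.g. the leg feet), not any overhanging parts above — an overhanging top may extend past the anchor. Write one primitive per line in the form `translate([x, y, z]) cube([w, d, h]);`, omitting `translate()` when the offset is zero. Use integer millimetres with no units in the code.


translate([186, 208, 0]) cube([2520, 186, 2440]);
translate([186, 5732, 0]) cube([2520, 186, 2440]);
translate([186, 394, 0]) cube([186, 5338, 2440]);
translate([2520, 394, 0]) cube([186, 5338, 2440]);


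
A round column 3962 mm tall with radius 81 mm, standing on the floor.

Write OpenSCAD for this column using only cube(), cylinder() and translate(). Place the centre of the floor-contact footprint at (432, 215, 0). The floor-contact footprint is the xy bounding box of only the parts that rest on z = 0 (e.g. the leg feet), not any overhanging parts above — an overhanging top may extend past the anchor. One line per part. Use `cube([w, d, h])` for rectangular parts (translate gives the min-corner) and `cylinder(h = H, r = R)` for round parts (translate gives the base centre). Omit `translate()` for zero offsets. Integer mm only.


translate([432, 215, 0]) cylinder(h = 3962, r = 81);


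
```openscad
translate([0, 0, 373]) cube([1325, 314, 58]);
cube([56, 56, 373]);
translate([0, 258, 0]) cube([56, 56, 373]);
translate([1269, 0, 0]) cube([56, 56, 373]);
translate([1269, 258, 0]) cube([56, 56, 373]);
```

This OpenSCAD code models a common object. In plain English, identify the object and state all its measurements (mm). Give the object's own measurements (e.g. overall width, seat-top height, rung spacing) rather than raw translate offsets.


A bench: a 1325×314 mm seat slab, 58 mm thick, top at z = 431 mm, on four 56×56 mm square legs flush with the seat corners and standing on z = 0.


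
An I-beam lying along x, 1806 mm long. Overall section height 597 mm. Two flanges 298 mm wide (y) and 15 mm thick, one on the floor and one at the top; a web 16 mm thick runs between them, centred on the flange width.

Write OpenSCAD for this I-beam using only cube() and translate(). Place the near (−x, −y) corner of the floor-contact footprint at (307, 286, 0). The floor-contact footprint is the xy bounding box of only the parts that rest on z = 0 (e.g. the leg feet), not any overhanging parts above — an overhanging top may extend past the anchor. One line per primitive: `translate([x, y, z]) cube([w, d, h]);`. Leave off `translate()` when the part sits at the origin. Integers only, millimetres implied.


translate([307, 286, 0]) cube([1806, 298, 15]);
translate([307, 427, 15]) cube([1806, 16, 567]);
translate([307, 286, 582]) cube([1806, 298, 15]);


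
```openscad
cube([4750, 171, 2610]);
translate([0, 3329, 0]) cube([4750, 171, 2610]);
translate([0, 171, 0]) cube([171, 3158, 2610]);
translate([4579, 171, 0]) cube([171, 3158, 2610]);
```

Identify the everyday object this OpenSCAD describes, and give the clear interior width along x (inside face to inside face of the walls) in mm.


A house (or room) frame. The interior width is 4408 mm.

Four 2610 mm walls enclosing a rectangle with no floor or roof — a room or house frame. Outside width is 4750 mm and wall thickness is 171 mm, so the interior width is 4750 − 2 × 171 = 4408 mm.


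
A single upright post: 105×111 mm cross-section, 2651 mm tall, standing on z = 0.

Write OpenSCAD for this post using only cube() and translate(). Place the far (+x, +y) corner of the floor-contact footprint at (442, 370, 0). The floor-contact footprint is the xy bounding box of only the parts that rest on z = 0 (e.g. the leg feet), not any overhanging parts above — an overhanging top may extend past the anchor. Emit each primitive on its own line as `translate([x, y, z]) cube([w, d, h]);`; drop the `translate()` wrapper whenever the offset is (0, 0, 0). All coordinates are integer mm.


translate([337, 259, 0]) cube([105, 111, 2651]);


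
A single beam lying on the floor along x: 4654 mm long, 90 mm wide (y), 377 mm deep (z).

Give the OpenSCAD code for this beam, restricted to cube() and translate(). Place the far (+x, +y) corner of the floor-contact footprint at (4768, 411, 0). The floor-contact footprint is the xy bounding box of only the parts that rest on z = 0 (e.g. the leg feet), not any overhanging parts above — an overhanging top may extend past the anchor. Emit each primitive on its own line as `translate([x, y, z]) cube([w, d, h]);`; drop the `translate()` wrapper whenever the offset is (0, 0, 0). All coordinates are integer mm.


translate([114, 321, 0]) cube([4654, 90, 377]);
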